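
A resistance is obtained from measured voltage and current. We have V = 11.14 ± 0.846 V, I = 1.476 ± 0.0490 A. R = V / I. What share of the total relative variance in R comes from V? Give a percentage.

(δR/R)² = (1·δV/V)² + (-1·δI/I)²
  V term: (1×0.0759)² = 0.00577
  I term: (-1×0.0332)² = 0.00110
Total = 0.00687. Share from V = 0.00577/0.00687 = 0.840.

84.0%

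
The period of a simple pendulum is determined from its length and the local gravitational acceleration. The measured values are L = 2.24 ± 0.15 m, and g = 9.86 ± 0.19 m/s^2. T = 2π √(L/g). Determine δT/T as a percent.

3.48%

Since T is a product/quotient, work with relative uncertainties:
  (½·δL/L)² = (0.5×0.0670)² = 0.00112;  (−½·δg/g)² = (-0.5×0.0193)² = 9.28e-05
δT/T = √(0.00121) = 0.0348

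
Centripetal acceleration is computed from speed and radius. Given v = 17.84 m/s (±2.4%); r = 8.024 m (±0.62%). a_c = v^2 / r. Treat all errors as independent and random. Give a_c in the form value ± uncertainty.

Each factor contributes (exponent × relative error)² to (δa_c/a_c)²:
  (2·δv/v)² = (2×0.0240)² = 0.00230;  (-1·δr/r)² = (-1×0.00620)² = 3.84e-05
δa_c/a_c = √(0.00234) = 0.0484
a_c = 39.66 m/s^2, so δa_c = 0.0484 × 39.66 = 1.92 m/s^2.

39.66 ± 1.92 m/s^2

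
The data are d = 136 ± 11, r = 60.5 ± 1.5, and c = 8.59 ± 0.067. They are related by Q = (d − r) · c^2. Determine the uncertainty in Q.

824

Let u = d − r = 75.5. δu = √(δd² + δr²) = √(121 + 2.25) = 11.1, so δu/u = 0.147.
Q is then a monomial in u, c:
δQ/Q = √((δu/u)² + (2·δc/c)²) = √(0.0216 + 0.000243) = 0.148
Q = 5570, so δQ = 0.148 × 5570 = 824.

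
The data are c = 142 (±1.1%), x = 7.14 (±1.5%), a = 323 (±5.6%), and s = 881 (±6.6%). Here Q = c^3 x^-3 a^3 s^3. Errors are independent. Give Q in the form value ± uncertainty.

(1.81 ± 0.481) × 10^20

Each factor contributes (exponent × relative error)² to (δQ/Q)²:
  (3·δc/c)² = (3×0.0110)² = 0.00109;  (-3·δx/x)² = (-3×0.0150)² = 0.00202;  (3·δa/a)² = (3×0.0560)² = 0.0282;  (3·δs/s)² = (3×0.0660)² = 0.0392
δQ/Q = √(0.0705) = 0.266
Q = 1.81e+20, so δQ = 0.266 × 1.81e+20 = 4.81e+19.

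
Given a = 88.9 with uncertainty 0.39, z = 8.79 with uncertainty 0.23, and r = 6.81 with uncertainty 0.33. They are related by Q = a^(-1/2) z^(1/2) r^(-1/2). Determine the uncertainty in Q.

Since Q is a product/quotient, work with relative uncertainties:
  (−½·δa/a)² = (-0.5×0.00439)² = 4.81e-06;  (½·δz/z)² = (0.5×0.0262)² = 0.000171;  (−½·δr/r)² = (-0.5×0.0485)² = 0.000587
δQ/Q = √(0.000763) = 0.0276
Q = 0.120, so δQ = 0.0276 × 0.120 = 0.00333.

0.00333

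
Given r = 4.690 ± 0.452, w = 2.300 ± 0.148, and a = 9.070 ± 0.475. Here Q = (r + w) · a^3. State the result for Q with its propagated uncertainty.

Let u = r + w = 6.990. δu = √(δr² + δw²) = √(0.204 + 0.0219) = 0.476, so δu/u = 0.0680.
Q is then a monomial in u, a:
δQ/Q = √((δu/u)² + (3·δa/a)²) = √(0.00463 + 0.0247) = 0.171
Q = 5216, so δQ = 0.171 × 5216 = 893.

5216 ± 893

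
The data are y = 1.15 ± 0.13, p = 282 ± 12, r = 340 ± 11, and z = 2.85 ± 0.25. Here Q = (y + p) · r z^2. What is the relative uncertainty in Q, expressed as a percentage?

18.3%

Let u = y + p = 283. δu = √(δy² + δp²) = √(0.0169 + 144) = 12.0, so δu/u = 0.0424.
Q is then a monomial in u, r, z:
δQ/Q = √((δu/u)² + (1·δr/r)² + (2·δz/z)²) = √(0.00180 + 0.00105 + 0.0308) = 0.183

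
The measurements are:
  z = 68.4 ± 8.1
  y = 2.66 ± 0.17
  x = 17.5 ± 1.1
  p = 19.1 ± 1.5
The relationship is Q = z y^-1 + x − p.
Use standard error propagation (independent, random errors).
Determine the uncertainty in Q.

Let w = z·y^-1 = 25.7. δw/w = √((1·δz/z)² + (-1·δy/y)²) = √(0.0140 + 0.00408) = 0.135, so δw = 3.46.
Q = w + x − p: δQ = √(δw² + δx² + δp²) = √(12.0 + 1.21 + 2.25) = 3.93

3.93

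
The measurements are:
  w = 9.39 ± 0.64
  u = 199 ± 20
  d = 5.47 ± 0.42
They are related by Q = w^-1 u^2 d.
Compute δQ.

For a monomial Q ∝ w^-1, u^2, d, fractional errors add in quadrature:
  (-1·δw/w)² = (-1×0.0682)² = 0.00465;  (2·δu/u)² = (2×0.101)² = 0.0404;  (1·δd/d)² = (1×0.0768)² = 0.00590
δQ/Q = √(0.0509) = 0.226
Q = 23100, so δQ = 0.226 × 23100 = 5210.

5210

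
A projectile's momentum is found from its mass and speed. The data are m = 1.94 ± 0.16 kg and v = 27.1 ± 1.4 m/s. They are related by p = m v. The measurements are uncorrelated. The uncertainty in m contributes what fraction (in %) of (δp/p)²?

71.8%

(δp/p)² = (1·δm/m)² + (1·δv/v)²
  m term: (1×0.0825)² = 0.00680
  v term: (1×0.0517)² = 0.00267
Total = 0.00947. Share from m = 0.00680/0.00947 = 0.718.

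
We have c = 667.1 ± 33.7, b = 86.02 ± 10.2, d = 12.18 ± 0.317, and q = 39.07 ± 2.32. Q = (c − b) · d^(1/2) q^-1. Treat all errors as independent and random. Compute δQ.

4.46

Let u = c − b = 581.1. δu = √(δc² + δb²) = √(1140 + 104) = 35.2, so δu/u = 0.0606.
Q is then a monomial in u, d, q:
δQ/Q = √((δu/u)² + (½·δd/d)² + (-1·δq/q)²) = √(0.00367 + 0.000169 + 0.00353) = 0.0858
Q = 51.91, so δQ = 0.0858 × 51.91 = 4.46.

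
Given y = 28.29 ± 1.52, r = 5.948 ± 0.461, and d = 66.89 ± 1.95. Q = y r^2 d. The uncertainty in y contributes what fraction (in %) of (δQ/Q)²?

10.4%

(δQ/Q)² = (1·δy/y)² + (2·δr/r)² + (1·δd/d)²
  y term: (1×0.0537)² = 0.00289
  r term: (2×0.0775)² = 0.0240
  d term: (1×0.0292)² = 0.000850
Total = 0.0278. Share from y = 0.00289/0.0278 = 0.104.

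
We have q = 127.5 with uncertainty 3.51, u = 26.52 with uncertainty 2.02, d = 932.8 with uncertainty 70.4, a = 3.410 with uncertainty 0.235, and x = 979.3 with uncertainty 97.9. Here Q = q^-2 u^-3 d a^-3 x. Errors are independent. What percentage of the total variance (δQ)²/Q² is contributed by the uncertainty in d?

(δQ/Q)² = (-2·δq/q)² + (-3·δu/u)² + (1·δd/d)² + (-3·δa/a)² + (1·δx/x)²
  q term: (-2×0.0275)² = 0.00303
  u term: (-3×0.0762)² = 0.0522
  d term: (1×0.0755)² = 0.00570
  a term: (-3×0.0689)² = 0.0427
  x term: (1×0.1000)² = 0.00999
Total = 0.114. Share from d = 0.00570/0.114 = 0.0501.

5.01%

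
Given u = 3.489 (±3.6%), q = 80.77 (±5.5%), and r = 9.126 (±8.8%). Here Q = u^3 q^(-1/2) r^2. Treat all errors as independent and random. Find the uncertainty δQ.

Since Q is a product/quotient, work with relative uncertainties:
  (3·δu/u)² = (3×0.0360)² = 0.0117;  (−½·δq/q)² = (-0.5×0.0550)² = 0.000756;  (2·δr/r)² = (2×0.0880)² = 0.0310
δQ/Q = √(0.0434) = 0.208
Q = 393.6, so δQ = 0.208 × 393.6 = 82.0.

82.0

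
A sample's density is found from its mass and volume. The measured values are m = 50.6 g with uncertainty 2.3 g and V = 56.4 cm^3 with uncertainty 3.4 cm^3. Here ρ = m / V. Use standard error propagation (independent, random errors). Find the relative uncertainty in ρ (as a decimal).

For a monomial ρ ∝ m, V^-1, fractional errors add in quadrature:
  (1·δm/m)² = (1×0.0455)² = 0.00207;  (-1·δV/V)² = (-1×0.0603)² = 0.00363
δρ/ρ = √(0.00570) = 0.0755

0.0755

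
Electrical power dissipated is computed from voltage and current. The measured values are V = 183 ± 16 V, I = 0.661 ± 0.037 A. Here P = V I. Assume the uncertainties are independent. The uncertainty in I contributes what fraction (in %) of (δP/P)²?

(δP/P)² = (1·δV/V)² + (1·δI/I)²
  V term: (1×0.0874)² = 0.00764
  I term: (1×0.0560)² = 0.00313
Total = 0.0108. Share from I = 0.00313/0.0108 = 0.291.

29.1%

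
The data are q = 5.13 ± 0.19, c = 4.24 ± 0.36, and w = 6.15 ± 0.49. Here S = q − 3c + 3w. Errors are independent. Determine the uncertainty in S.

1.83

For a sum/difference, combine absolute errors in quadrature:
  (δq)² = 0.0361;  (3·δc)² = 1.17;  (3·δw)² = 2.16
δS = √(3.36) = 1.83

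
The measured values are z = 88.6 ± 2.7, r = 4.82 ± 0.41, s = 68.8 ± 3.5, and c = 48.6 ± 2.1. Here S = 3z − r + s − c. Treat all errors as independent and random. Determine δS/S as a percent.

Each term contributes (cᵢ δxᵢ)² to (δS)²:
  (3·δz)² = 65.6;  (δr)² = 0.168;  (δs)² = 12.2;  (δc)² = 4.41
δS = √(82.4) = 9.08
S = 281, so δS/S = 9.08/281 = 0.0323.

3.23%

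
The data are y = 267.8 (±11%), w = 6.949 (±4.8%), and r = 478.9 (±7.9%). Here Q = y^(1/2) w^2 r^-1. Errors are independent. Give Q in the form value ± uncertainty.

1.650 ± 0.224

Each factor contributes (exponent × relative error)² to (δQ/Q)²:
  (½·δy/y)² = (0.5×0.110)² = 0.00302;  (2·δw/w)² = (2×0.0480)² = 0.00922;  (-1·δr/r)² = (-1×0.0790)² = 0.00624
δQ/Q = √(0.0185) = 0.136
Q = 1.650, so δQ = 0.136 × 1.650 = 0.224.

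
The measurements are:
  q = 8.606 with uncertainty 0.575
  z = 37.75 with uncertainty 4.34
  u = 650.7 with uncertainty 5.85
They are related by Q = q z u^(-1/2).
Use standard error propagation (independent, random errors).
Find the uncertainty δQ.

Relative error in a monomial: (δQ/Q)² = Σ (nᵢ · δxᵢ/xᵢ)².
  (1·δq/q)² = (1×0.0668)² = 0.00446;  (1·δz/z)² = (1×0.115)² = 0.0132;  (−½·δu/u)² = (-0.5×0.00899)² = 2.02e-05
δQ/Q = √(0.0177) = 0.133
Q = 12.74, so δQ = 0.133 × 12.74 = 1.69.

1.69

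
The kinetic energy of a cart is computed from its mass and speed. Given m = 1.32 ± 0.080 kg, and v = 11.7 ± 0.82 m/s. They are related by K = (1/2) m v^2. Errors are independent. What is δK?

K is a product of powers, so relative uncertainties combine in quadrature:
  (1·δm/m)² = (1×0.0606)² = 0.00367;  (2·δv/v)² = (2×0.0701)² = 0.0196
δK/K = √(0.0233) = 0.153
K = 90.3 J, so δK = 0.153 × 90.3 = 13.8 J.

13.8 J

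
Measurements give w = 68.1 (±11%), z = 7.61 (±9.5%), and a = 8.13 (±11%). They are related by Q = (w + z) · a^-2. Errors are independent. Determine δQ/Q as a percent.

24.1%

Let u = w + z = 75.7. δu = √(δw² + δz²) = √(56.1 + 0.523) = 7.53, so δu/u = 0.0994.
Q is then a monomial in u, a:
δQ/Q = √((δu/u)² + (-2·δa/a)²) = √(0.00988 + 0.0484) = 0.241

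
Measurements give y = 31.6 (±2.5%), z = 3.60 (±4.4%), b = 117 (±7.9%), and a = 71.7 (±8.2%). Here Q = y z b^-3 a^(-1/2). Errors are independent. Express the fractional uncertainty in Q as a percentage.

24.6%

Q is a product of powers, so relative uncertainties combine in quadrature:
  (1·δy/y)² = (1×0.0250)² = 0.000625;  (1·δz/z)² = (1×0.0440)² = 0.00194;  (-3·δb/b)² = (-3×0.0790)² = 0.0562;  (−½·δa/a)² = (-0.5×0.0820)² = 0.00168
δQ/Q = √(0.0604) = 0.246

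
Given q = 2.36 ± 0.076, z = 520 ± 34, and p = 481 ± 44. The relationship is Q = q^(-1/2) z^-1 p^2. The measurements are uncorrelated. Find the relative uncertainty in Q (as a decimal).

Q is a product of powers, so relative uncertainties combine in quadrature:
  (−½·δq/q)² = (-0.5×0.0322)² = 0.000259;  (-1·δz/z)² = (-1×0.0654)² = 0.00428;  (2·δp/p)² = (2×0.0915)² = 0.0335
δQ/Q = √(0.0380) = 0.195

0.195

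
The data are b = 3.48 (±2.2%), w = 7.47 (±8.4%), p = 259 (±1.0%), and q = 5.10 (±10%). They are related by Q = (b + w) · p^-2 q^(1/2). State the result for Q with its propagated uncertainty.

Let u = b + w = 10.9. δu = √(δb² + δw²) = √(0.00586 + 0.394) = 0.632, so δu/u = 0.0577.
Q is then a monomial in u, p, q:
δQ/Q = √((δu/u)² + (-2·δp/p)² + (½·δq/q)²) = √(0.00333 + 0.000400 + 0.00250) = 0.0789
Q = 0.000369, so δQ = 0.0789 × 0.000369 = 2.91e-05.

(3.69 ± 0.291) × 10^-4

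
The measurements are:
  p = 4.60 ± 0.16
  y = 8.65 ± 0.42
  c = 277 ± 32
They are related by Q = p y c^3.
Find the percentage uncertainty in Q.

Each factor contributes (exponent × relative error)² to (δQ/Q)²:
  (1·δp/p)² = (1×0.0348)² = 0.00121;  (1·δy/y)² = (1×0.0486)² = 0.00236;  (3·δc/c)² = (3×0.116)² = 0.120
δQ/Q = √(0.124) = 0.352

35.2%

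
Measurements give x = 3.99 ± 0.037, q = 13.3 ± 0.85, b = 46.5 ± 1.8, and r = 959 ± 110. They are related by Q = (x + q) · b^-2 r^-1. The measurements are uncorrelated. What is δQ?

1.22e-06

Let u = x + q = 17.3. δu = √(δx² + δq²) = √(0.00137 + 0.722) = 0.851, so δu/u = 0.0492.
Q is then a monomial in u, b, r:
δQ/Q = √((δu/u)² + (-2·δb/b)² + (-1·δr/r)²) = √(0.00242 + 0.00599 + 0.0132) = 0.147
Q = 8.34e-06, so δQ = 0.147 × 8.34e-06 = 1.22e-06.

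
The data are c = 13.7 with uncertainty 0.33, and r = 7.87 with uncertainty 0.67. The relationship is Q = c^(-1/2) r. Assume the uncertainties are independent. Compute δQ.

Q is a product of powers, so relative uncertainties combine in quadrature:
  (−½·δc/c)² = (-0.5×0.0241)² = 0.000145;  (1·δr/r)² = (1×0.0851)² = 0.00725
δQ/Q = √(0.00739) = 0.0860
Q = 2.13, so δQ = 0.0860 × 2.13 = 0.183.

0.183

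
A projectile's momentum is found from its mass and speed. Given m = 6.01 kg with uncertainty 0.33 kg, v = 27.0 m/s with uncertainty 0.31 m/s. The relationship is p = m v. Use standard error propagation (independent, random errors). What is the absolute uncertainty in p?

Products/powers → add relative errors in quadrature, weighted by exponent:
  (1·δm/m)² = (1×0.0549)² = 0.00301;  (1·δv/v)² = (1×0.0115)² = 0.000132
δp/p = √(0.00315) = 0.0561
p = 162 kg·m/s, so δp = 0.0561 × 162 = 9.10 kg·m/s.

9.10 kg·m/s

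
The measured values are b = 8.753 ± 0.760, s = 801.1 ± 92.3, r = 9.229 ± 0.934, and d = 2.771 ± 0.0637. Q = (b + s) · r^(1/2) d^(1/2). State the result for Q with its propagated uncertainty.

4095 ± 513

Let u = b + s = 809.9. δu = √(δb² + δs²) = √(0.578 + 8520) = 92.3, so δu/u = 0.114.
Q is then a monomial in u, r, d:
δQ/Q = √((δu/u)² + (½·δr/r)² + (½·δd/d)²) = √(0.0130 + 0.00256 + 0.000132) = 0.125
Q = 4095, so δQ = 0.125 × 4095 = 513.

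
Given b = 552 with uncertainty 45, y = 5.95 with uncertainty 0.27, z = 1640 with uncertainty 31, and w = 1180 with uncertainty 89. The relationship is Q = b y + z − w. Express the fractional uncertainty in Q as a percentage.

Let p = b·y = 3280. δp/p = √((1·δb/b)² + (1·δy/y)²) = √(0.00665 + 0.00206) = 0.0933, so δp = 306.
Q = p + z − w: δQ = √(δp² + δz² + δw²) = √(93900 + 961 + 7920) = 321
Q = 3740, so δQ/Q = 321/3740 = 0.0856.

8.56%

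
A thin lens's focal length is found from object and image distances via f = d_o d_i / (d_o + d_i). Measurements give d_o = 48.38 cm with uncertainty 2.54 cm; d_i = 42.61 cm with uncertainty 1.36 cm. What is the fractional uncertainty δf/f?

0.0299

∂f/∂d_o = (d_i/(d_o+d_i))² = 0.219;  ∂f/∂d_i = (d_o/(d_o+d_i))² = 0.283
δf = √((∂f/∂d_o · δd_o)² + (∂f/∂d_i · δd_i)²) = √(0.310 + 0.148) = 0.677 cm
f = 22.66 cm, so δf/f = 0.677/22.66 = 0.0299.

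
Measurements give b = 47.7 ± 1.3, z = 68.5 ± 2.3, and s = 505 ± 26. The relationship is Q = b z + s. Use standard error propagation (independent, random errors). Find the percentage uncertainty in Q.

Let p = b·z = 3270. δp/p = √((1·δb/b)² + (1·δz/z)²) = √(0.000743 + 0.00113) = 0.0432, so δp = 141.
Q = p + s: δQ = √(δp² + δs²) = √(20000 + 676) = 144
Q = 3770, so δQ/Q = 144/3770 = 0.0381.

3.81%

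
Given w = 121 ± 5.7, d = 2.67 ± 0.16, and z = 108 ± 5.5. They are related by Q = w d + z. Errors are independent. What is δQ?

Let p = w·d = 323. δp/p = √((1·δw/w)² + (1·δd/d)²) = √(0.00222 + 0.00359) = 0.0762, so δp = 24.6.
Q = p + z: δQ = √(δp² + δz²) = √(606 + 30.2) = 25.2

25.2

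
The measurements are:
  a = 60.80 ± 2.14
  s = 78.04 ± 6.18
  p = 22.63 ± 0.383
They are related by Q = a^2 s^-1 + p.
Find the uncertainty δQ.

5.03

Let w = a^2·s^-1 = 47.37. δw/w = √((2·δa/a)² + (-1·δs/s)²) = √(0.00496 + 0.00627) = 0.106, so δw = 5.02.
Q = w + p: δQ = √(δw² + δp²) = √(25.2 + 0.147) = 5.03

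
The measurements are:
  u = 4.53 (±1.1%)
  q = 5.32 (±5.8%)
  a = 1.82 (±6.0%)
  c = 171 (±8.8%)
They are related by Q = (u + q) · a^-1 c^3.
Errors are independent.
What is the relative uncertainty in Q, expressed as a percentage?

Let w = u + q = 9.85. δw = √(δu² + δq²) = √(0.00248 + 0.0952) = 0.313, so δw/w = 0.0317.
Q is then a monomial in w, a, c:
δQ/Q = √((δw/w)² + (-1·δa/a)² + (3·δc/c)²) = √(0.00101 + 0.00360 + 0.0697) = 0.273

27.3%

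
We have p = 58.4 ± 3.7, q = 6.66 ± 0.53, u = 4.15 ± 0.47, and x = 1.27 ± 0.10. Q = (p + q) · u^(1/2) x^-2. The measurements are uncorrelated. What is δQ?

14.5

Let w = p + q = 65.1. δw = √(δp² + δq²) = √(13.7 + 0.281) = 3.74, so δw/w = 0.0575.
Q is then a monomial in w, u, x:
δQ/Q = √((δw/w)² + (½·δu/u)² + (-2·δx/x)²) = √(0.00330 + 0.00321 + 0.0248) = 0.177
Q = 82.2, so δQ = 0.177 × 82.2 = 14.5.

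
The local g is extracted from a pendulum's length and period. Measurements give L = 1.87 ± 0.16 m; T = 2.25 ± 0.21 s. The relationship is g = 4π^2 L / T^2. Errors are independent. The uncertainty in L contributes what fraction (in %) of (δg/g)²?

(δg/g)² = (1·δL/L)² + (-2·δT/T)²
  L term: (1×0.0856)² = 0.00732
  T term: (-2×0.0933)² = 0.0348
Total = 0.0422. Share from L = 0.00732/0.0422 = 0.174.

17.4%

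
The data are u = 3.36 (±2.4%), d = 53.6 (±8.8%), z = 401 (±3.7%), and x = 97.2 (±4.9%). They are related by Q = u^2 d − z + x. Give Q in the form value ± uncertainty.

301 ± 62.6

Let p = u^2·d = 605. δp/p = √((2·δu/u)² + (1·δd/d)²) = √(0.00230 + 0.00774) = 0.100, so δp = 60.7.
Q = p − z + x: δQ = √(δp² + δz² + δx²) = √(3680 + 220 + 22.7) = 62.6
Q = 301.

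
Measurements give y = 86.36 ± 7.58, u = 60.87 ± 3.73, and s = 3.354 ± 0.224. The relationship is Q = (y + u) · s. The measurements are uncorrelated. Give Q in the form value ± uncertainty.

Let w = y + u = 147.2. δw = √(δy² + δu²) = √(57.5 + 13.9) = 8.45, so δw/w = 0.0574.
Q is then a monomial in w, s:
δQ/Q = √((δw/w)² + (1·δs/s)²) = √(0.00329 + 0.00446) = 0.0881
Q = 493.8, so δQ = 0.0881 × 493.8 = 43.5.

493.8 ± 43.5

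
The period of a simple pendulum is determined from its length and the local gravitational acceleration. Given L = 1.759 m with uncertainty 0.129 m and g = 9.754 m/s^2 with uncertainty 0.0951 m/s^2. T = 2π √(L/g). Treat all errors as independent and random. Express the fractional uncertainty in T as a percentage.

3.70%

Each factor contributes (exponent × relative error)² to (δT/T)²:
  (½·δL/L)² = (0.5×0.0733)² = 0.00134;  (−½·δg/g)² = (-0.5×0.00975)² = 2.38e-05
δT/T = √(0.00137) = 0.0370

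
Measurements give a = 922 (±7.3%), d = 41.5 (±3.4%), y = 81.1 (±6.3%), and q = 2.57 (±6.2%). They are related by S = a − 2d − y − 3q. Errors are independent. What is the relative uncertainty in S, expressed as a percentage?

9.01%

For a sum/difference, combine absolute errors in quadrature:
  (δa)² = 4530;  (2·δd)² = 7.96;  (δy)² = 26.1;  (3·δq)² = 0.229
δS = √(4560) = 67.6
S = 750, so δS/S = 67.6/750 = 0.0901.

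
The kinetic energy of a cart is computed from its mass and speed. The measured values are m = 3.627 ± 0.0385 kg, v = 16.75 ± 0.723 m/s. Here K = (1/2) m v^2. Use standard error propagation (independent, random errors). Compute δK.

44.3 J

For a monomial K ∝ m, v^2, fractional errors add in quadrature:
  (1·δm/m)² = (1×0.0106)² = 0.000113;  (2·δv/v)² = (2×0.0432)² = 0.00745
δK/K = √(0.00757) = 0.0870
K = 508.8 J, so δK = 0.0870 × 508.8 = 44.3 J.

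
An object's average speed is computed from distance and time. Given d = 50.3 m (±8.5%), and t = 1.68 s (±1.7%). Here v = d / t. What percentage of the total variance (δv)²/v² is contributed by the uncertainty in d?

(δv/v)² = (1·δd/d)² + (-1·δt/t)²
  d term: (1×0.0850)² = 0.00723
  t term: (-1×0.0170)² = 0.000289
Total = 0.00751. Share from d = 0.00723/0.00751 = 0.962.

96.2%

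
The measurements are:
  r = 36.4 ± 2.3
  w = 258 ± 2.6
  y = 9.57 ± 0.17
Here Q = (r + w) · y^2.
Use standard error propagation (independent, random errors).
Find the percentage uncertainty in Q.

3.74%

Let u = r + w = 294. δu = √(δr² + δw²) = √(5.29 + 6.76) = 3.47, so δu/u = 0.0118.
Q is then a monomial in u, y:
δQ/Q = √((δu/u)² + (2·δy/y)²) = √(0.000139 + 0.00126) = 0.0374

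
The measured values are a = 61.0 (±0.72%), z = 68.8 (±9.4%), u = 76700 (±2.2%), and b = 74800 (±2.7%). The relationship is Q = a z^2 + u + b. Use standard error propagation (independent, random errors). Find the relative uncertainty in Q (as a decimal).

Let p = a·z^2 = 2.89e+05. δp/p = √((1·δa/a)² + (2·δz/z)²) = √(5.18e-05 + 0.0353) = 0.188, so δp = 54300.
Q = p + u + b: δQ = √(δp² + δu² + δb²) = √(2.95e+09 + 2.85e+06 + 4.08e+06) = 54400
Q = 4.4e+05, so δQ/Q = 54400/4.4e+05 = 0.124.

0.124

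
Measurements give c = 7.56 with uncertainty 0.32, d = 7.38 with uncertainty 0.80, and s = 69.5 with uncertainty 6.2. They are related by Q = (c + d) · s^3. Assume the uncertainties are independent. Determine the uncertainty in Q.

Let u = c + d = 14.9. δu = √(δc² + δd²) = √(0.102 + 0.640) = 0.862, so δu/u = 0.0577.
Q is then a monomial in u, s:
δQ/Q = √((δu/u)² + (3·δs/s)²) = √(0.00333 + 0.0716) = 0.274
Q = 5.02e+06, so δQ = 0.274 × 5.02e+06 = 1.37e+06.

1.37e+06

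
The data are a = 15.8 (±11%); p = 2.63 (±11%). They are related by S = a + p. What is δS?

For a sum/difference, combine absolute errors in quadrature:
  (δa)² = 3.02;  (δp)² = 0.0837
δS = √(3.10) = 1.76

1.76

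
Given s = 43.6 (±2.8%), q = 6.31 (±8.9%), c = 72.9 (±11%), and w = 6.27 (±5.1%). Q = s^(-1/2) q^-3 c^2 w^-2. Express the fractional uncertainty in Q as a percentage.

For a monomial Q ∝ s^(-1/2), q^-3, c^2, w^-2, fractional errors add in quadrature:
  (−½·δs/s)² = (-0.5×0.0280)² = 0.000196;  (-3·δq/q)² = (-3×0.0890)² = 0.0713;  (2·δc/c)² = (2×0.110)² = 0.0484;  (-2·δw/w)² = (-2×0.0510)² = 0.0104
δQ/Q = √(0.130) = 0.361

36.1%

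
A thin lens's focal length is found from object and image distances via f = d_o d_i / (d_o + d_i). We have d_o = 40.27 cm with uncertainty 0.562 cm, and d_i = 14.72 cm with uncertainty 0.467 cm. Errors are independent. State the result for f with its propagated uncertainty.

10.78 ± 0.254 cm

∂f/∂d_o = (d_i/(d_o+d_i))² = 0.0717;  ∂f/∂d_i = (d_o/(d_o+d_i))² = 0.536
δf = √((∂f/∂d_o · δd_o)² + (∂f/∂d_i · δd_i)²) = √(0.00162 + 0.0627) = 0.254 cm
f = 10.78 cm.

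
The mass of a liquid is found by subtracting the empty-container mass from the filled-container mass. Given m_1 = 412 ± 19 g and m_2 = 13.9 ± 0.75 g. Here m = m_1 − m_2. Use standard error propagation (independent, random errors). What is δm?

Sums and differences: (δm)² = Σ (cᵢ δxᵢ)².
  (δm_1)² = 361;  (δm_2)² = 0.562
δm = √(362) = 19.0 g

19.0 g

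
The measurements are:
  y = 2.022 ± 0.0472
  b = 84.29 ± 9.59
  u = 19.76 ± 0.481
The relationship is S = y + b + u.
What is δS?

9.60

S is a linear combination, so absolute uncertainties add in quadrature:
  (δy)² = 0.00223;  (δb)² = 92.0;  (δu)² = 0.231
δS = √(92.2) = 9.60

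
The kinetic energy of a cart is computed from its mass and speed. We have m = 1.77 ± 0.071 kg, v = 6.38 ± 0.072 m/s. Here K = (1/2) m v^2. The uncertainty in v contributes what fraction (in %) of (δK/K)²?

(δK/K)² = (1·δm/m)² + (2·δv/v)²
  m term: (1×0.0401)² = 0.00161
  v term: (2×0.0113)² = 0.000509
Total = 0.00212. Share from v = 0.000509/0.00212 = 0.240.

24.0%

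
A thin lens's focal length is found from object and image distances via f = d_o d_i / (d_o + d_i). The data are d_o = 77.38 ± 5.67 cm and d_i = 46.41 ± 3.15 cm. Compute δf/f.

0.0505

∂f/∂d_o = (d_i/(d_o+d_i))² = 0.141;  ∂f/∂d_i = (d_o/(d_o+d_i))² = 0.391
δf = √((∂f/∂d_o · δd_o)² + (∂f/∂d_i · δd_i)²) = √(0.635 + 1.51) = 1.47 cm
f = 29.01 cm, so δf/f = 1.47/29.01 = 0.0505.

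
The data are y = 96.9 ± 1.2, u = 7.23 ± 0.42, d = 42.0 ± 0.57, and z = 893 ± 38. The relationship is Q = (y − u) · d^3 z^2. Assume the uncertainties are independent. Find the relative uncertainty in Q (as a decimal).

Let w = y − u = 89.7. δw = √(δy² + δu²) = √(1.44 + 0.176) = 1.27, so δw/w = 0.0142.
Q is then a monomial in w, d, z:
δQ/Q = √((δw/w)² + (3·δd/d)² + (2·δz/z)²) = √(0.000201 + 0.00166 + 0.00724) = 0.0954

0.0954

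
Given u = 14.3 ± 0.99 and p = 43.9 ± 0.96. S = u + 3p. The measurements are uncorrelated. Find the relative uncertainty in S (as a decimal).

S is a linear combination, so absolute uncertainties add in quadrature:
  (δu)² = 0.980;  (3·δp)² = 8.29
δS = √(9.27) = 3.05
S = 146, so δS/S = 3.05/146 = 0.0209.

0.0209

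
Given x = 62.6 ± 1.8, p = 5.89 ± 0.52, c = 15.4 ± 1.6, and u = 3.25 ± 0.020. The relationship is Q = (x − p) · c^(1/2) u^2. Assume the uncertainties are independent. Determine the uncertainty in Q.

Let w = x − p = 56.7. δw = √(δx² + δp²) = √(3.24 + 0.270) = 1.87, so δw/w = 0.0330.
Q is then a monomial in w, c, u:
δQ/Q = √((δw/w)² + (½·δc/c)² + (2·δu/u)²) = √(0.00109 + 0.00270 + 0.000151) = 0.0628
Q = 2350, so δQ = 0.0628 × 2350 = 148.

148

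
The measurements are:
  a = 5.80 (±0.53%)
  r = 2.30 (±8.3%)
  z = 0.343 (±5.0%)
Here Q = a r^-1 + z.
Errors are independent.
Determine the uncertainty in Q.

0.210

Let p = a·r^-1 = 2.52. δp/p = √((1·δa/a)² + (-1·δr/r)²) = √(2.81e-05 + 0.00689) = 0.0832, so δp = 0.210.
Q = p + z: δQ = √(δp² + δz²) = √(0.0440 + 0.000294) = 0.210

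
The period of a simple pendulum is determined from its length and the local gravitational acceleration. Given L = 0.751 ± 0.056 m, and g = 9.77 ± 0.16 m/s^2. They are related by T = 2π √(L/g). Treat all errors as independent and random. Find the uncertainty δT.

0.0665 s

For a monomial T ∝ L^(1/2), g^(-1/2), fractional errors add in quadrature:
  (½·δL/L)² = (0.5×0.0746)² = 0.00139;  (−½·δg/g)² = (-0.5×0.0164)² = 6.7e-05
δT/T = √(0.00146) = 0.0382
T = 1.74 s, so δT = 0.0382 × 1.74 = 0.0665 s.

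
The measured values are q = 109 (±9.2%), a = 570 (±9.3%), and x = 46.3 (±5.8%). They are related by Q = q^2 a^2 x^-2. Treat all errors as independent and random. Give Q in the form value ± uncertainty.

(1.80 ± 0.515) × 10^6

Each factor contributes (exponent × relative error)² to (δQ/Q)²:
  (2·δq/q)² = (2×0.0920)² = 0.0339;  (2·δa/a)² = (2×0.0930)² = 0.0346;  (-2·δx/x)² = (-2×0.0580)² = 0.0135
δQ/Q = √(0.0819) = 0.286
Q = 1.8e+06, so δQ = 0.286 × 1.8e+06 = 5.15e+05.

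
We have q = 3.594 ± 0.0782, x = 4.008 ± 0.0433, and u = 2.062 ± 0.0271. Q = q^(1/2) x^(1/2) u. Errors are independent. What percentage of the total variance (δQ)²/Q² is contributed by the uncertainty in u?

53.9%

(δQ/Q)² = (½·δq/q)² + (½·δx/x)² + (1·δu/u)²
  q term: (0.5×0.0218)² = 0.000118
  x term: (0.5×0.0108)² = 2.92e-05
  u term: (1×0.0131)² = 0.000173
Total = 0.000320. Share from u = 0.000173/0.000320 = 0.539.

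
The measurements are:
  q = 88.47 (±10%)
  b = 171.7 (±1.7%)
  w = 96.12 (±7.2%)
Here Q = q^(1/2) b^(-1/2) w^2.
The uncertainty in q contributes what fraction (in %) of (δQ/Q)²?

10.7%

(δQ/Q)² = (½·δq/q)² + (−½·δb/b)² + (2·δw/w)²
  q term: (0.5×0.100)² = 0.00250
  b term: (-0.5×0.0170)² = 7.23e-05
  w term: (2×0.0720)² = 0.0207
Total = 0.0233. Share from q = 0.00250/0.0233 = 0.107.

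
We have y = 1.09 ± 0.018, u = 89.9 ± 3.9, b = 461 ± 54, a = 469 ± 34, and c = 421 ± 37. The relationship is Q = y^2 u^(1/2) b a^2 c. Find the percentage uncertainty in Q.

21.0%

Since Q is a product/quotient, work with relative uncertainties:
  (2·δy/y)² = (2×0.0165)² = 0.00109;  (½·δu/u)² = (0.5×0.0434)² = 0.000470;  (1·δb/b)² = (1×0.117)² = 0.0137;  (2·δa/a)² = (2×0.0725)² = 0.0210;  (1·δc/c)² = (1×0.0879)² = 0.00772
δQ/Q = √(0.0440) = 0.210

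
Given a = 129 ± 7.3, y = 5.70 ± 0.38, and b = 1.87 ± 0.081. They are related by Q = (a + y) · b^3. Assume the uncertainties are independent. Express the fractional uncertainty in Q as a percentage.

14.1%

Let u = a + y = 135. δu = √(δa² + δy²) = √(53.3 + 0.144) = 7.31, so δu/u = 0.0543.
Q is then a monomial in u, b:
δQ/Q = √((δu/u)² + (3·δb/b)²) = √(0.00295 + 0.0169) = 0.141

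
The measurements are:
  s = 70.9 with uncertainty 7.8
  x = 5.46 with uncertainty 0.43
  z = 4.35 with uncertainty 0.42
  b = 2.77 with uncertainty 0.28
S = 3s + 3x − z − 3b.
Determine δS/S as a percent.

10.8%

Sums and differences: (δS)² = Σ (cᵢ δxᵢ)².
  (3·δs)² = 548;  (3·δx)² = 1.66;  (δz)² = 0.176;  (3·δb)² = 0.706
δS = √(550) = 23.5
S = 216, so δS/S = 23.5/216 = 0.108.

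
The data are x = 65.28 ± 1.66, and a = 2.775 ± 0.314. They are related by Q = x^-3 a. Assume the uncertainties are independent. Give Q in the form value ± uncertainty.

Q is a product of powers, so relative uncertainties combine in quadrature:
  (-3·δx/x)² = (-3×0.0254)² = 0.00582;  (1·δa/a)² = (1×0.113)² = 0.0128
δQ/Q = √(0.0186) = 0.136
Q = 9.975e-06, so δQ = 0.136 × 9.975e-06 = 1.36e-06.

(9.975 ± 1.36) × 10^-6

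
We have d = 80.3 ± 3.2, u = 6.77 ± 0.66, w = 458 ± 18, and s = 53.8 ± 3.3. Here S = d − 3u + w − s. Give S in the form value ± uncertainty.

464 ± 18.7

Each term contributes (cᵢ δxᵢ)² to (δS)²:
  (δd)² = 10.2;  (3·δu)² = 3.92;  (δw)² = 324;  (δs)² = 10.9
δS = √(349) = 18.7
S = 464.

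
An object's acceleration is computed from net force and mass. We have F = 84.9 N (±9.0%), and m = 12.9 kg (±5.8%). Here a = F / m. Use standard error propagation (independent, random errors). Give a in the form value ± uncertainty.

6.58 ± 0.705 m/s^2

Relative error in a monomial: (δa/a)² = Σ (nᵢ · δxᵢ/xᵢ)².
  (1·δF/F)² = (1×0.0900)² = 0.00810;  (-1·δm/m)² = (-1×0.0580)² = 0.00336
δa/a = √(0.0115) = 0.107
a = 6.58 m/s^2, so δa = 0.107 × 6.58 = 0.705 m/s^2.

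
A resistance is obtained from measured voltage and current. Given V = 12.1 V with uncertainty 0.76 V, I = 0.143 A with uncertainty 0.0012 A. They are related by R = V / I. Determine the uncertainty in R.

Since R is a product/quotient, work with relative uncertainties:
  (1·δV/V)² = (1×0.0628)² = 0.00395;  (-1·δI/I)² = (-1×0.00839)² = 7.04e-05
δR/R = √(0.00402) = 0.0634
R = 84.6 Ω, so δR = 0.0634 × 84.6 = 5.36 Ω.

5.36 Ω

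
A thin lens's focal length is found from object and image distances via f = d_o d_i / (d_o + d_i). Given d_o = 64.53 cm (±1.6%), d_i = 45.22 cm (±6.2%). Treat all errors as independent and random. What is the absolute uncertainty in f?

0.985 cm

∂f/∂d_o = (d_i/(d_o+d_i))² = 0.170;  ∂f/∂d_i = (d_o/(d_o+d_i))² = 0.346
δf = √((∂f/∂d_o · δd_o)² + (∂f/∂d_i · δd_i)²) = √(0.0307 + 0.939) = 0.985 cm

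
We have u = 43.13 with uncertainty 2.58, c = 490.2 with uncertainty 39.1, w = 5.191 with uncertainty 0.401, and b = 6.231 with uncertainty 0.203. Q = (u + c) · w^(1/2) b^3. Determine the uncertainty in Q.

Let h = u + c = 533.3. δh = √(δu² + δc²) = √(6.66 + 1530) = 39.2, so δh/h = 0.0735.
Q is then a monomial in h, w, b:
δQ/Q = √((δh/h)² + (½·δw/w)² + (3·δb/b)²) = √(0.00540 + 0.00149 + 0.00955) = 0.128
Q = 294000, so δQ = 0.128 × 294000 = 37700.

37700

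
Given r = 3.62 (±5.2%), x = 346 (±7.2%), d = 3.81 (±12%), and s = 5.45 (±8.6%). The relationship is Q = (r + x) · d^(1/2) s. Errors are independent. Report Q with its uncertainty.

Let u = r + x = 350. δu = √(δr² + δx²) = √(0.0354 + 621) = 24.9, so δu/u = 0.0713.
Q is then a monomial in u, d, s:
δQ/Q = √((δu/u)² + (½·δd/d)² + (1·δs/s)²) = √(0.00508 + 0.00360 + 0.00740) = 0.127
Q = 3720, so δQ = 0.127 × 3720 = 472.

3720 ± 472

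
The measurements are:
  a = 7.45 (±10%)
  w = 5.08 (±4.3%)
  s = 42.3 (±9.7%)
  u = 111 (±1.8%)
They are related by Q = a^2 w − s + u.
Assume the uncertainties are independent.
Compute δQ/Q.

0.165

Let p = a^2·w = 282. δp/p = √((2·δa/a)² + (1·δw/w)²) = √(0.0400 + 0.00185) = 0.205, so δp = 57.7.
Q = p − s + u: δQ = √(δp² + δs² + δu²) = √(3330 + 16.8 + 3.99) = 57.9
Q = 351, so δQ/Q = 57.9/351 = 0.165.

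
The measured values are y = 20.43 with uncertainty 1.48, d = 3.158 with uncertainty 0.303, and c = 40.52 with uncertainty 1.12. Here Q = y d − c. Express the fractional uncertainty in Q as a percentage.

32.7%

Let p = y·d = 64.52. δp/p = √((1·δy/y)² + (1·δd/d)²) = √(0.00525 + 0.00921) = 0.120, so δp = 7.76.
Q = p − c: δQ = √(δp² + δc²) = √(60.2 + 1.25) = 7.84
Q = 24.00, so δQ/Q = 7.84/24.00 = 0.327.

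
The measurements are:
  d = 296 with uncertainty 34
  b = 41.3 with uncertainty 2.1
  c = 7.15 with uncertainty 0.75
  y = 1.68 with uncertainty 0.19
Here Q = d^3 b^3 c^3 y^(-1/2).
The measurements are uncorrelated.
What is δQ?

Products/powers → add relative errors in quadrature, weighted by exponent:
  (3·δd/d)² = (3×0.115)² = 0.119;  (3·δb/b)² = (3×0.0508)² = 0.0233;  (3·δc/c)² = (3×0.105)² = 0.0990;  (−½·δy/y)² = (-0.5×0.113)² = 0.00320
δQ/Q = √(0.244) = 0.494
Q = 5.15e+14, so δQ = 0.494 × 5.15e+14 = 2.55e+14.

2.55e+14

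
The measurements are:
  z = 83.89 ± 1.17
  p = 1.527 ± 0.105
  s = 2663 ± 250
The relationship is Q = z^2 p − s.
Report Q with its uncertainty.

8083 ± 836

Let w = z^2·p = 10750. δw/w = √((2·δz/z)² + (1·δp/p)²) = √(0.000778 + 0.00473) = 0.0742, so δw = 797.
Q = w − s: δQ = √(δw² + δs²) = √(6.36e+05 + 62500) = 836
Q = 8083.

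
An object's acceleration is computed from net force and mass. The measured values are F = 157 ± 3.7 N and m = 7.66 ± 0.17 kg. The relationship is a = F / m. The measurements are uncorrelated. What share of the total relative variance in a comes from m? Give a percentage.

47.0%

(δa/a)² = (1·δF/F)² + (-1·δm/m)²
  F term: (1×0.0236)² = 0.000555
  m term: (-1×0.0222)² = 0.000493
Total = 0.00105. Share from m = 0.000493/0.00105 = 0.470.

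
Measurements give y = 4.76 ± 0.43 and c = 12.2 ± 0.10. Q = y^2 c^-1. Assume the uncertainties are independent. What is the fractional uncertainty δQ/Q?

Since Q is a product/quotient, work with relative uncertainties:
  (2·δy/y)² = (2×0.0903)² = 0.0326;  (-1·δc/c)² = (-1×0.00820)² = 6.72e-05
δQ/Q = √(0.0327) = 0.181

0.181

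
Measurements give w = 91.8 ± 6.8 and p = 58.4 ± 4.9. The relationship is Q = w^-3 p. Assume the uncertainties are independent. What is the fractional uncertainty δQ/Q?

For a monomial Q ∝ w^-3, p, fractional errors add in quadrature:
  (-3·δw/w)² = (-3×0.0741)² = 0.0494;  (1·δp/p)² = (1×0.0839)² = 0.00704
δQ/Q = √(0.0564) = 0.238

0.238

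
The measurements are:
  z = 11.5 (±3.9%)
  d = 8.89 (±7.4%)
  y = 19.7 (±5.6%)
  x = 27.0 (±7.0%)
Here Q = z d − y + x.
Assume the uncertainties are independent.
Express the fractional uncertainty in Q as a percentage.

Let p = z·d = 102. δp/p = √((1·δz/z)² + (1·δd/d)²) = √(0.00152 + 0.00548) = 0.0836, so δp = 8.55.
Q = p − y + x: δQ = √(δp² + δy² + δx²) = √(73.1 + 1.22 + 3.57) = 8.83
Q = 110, so δQ/Q = 8.83/110 = 0.0806.

8.06%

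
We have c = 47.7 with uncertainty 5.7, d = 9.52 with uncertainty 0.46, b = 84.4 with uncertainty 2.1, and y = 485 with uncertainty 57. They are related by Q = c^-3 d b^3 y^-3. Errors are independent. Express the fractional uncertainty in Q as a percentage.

Since Q is a product/quotient, work with relative uncertainties:
  (-3·δc/c)² = (-3×0.119)² = 0.129;  (1·δd/d)² = (1×0.0483)² = 0.00233;  (3·δb/b)² = (3×0.0249)² = 0.00557;  (-3·δy/y)² = (-3×0.118)² = 0.124
δQ/Q = √(0.261) = 0.511

51.1%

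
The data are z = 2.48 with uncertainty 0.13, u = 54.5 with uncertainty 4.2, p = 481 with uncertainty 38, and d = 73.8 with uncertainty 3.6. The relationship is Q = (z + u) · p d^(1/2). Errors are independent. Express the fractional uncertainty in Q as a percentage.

Let w = z + u = 57.0. δw = √(δz² + δu²) = √(0.0169 + 17.6) = 4.20, so δw/w = 0.0737.
Q is then a monomial in w, p, d:
δQ/Q = √((δw/w)² + (1·δp/p)² + (½·δd/d)²) = √(0.00544 + 0.00624 + 0.000595) = 0.111

11.1%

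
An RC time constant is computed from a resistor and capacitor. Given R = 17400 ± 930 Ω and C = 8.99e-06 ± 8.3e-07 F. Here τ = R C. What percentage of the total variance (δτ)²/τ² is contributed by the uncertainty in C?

(δτ/τ)² = (1·δR/R)² + (1·δC/C)²
  R term: (1×0.0534)² = 0.00286
  C term: (1×0.0923)² = 0.00852
Total = 0.0114. Share from C = 0.00852/0.0114 = 0.749.

74.9%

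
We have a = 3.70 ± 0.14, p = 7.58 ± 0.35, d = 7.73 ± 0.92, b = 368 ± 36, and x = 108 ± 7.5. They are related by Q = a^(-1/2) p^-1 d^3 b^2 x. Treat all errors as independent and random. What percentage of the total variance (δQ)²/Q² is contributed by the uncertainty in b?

22.1%

(δQ/Q)² = (−½·δa/a)² + (-1·δp/p)² + (3·δd/d)² + (2·δb/b)² + (1·δx/x)²
  a term: (-0.5×0.0378)² = 0.000358
  p term: (-1×0.0462)² = 0.00213
  d term: (3×0.119)² = 0.127
  b term: (2×0.0978)² = 0.0383
  x term: (1×0.0694)² = 0.00482
Total = 0.173. Share from b = 0.0383/0.173 = 0.221.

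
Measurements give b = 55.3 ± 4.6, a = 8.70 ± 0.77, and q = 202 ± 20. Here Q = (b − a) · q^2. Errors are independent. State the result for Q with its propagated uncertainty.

(1.90 ± 0.422) × 10^6

Let u = b − a = 46.6. δu = √(δb² + δa²) = √(21.2 + 0.593) = 4.66, so δu/u = 0.100.
Q is then a monomial in u, q:
δQ/Q = √((δu/u)² + (2·δq/q)²) = √(0.0100 + 0.0392) = 0.222
Q = 1.9e+06, so δQ = 0.222 × 1.9e+06 = 4.22e+05.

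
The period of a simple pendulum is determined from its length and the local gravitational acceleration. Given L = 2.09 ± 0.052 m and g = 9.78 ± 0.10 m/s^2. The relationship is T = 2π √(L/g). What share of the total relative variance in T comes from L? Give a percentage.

(δT/T)² = (½·δL/L)² + (−½·δg/g)²
  L term: (0.5×0.0249)² = 0.000155
  g term: (-0.5×0.0102)² = 2.61e-05
Total = 0.000181. Share from L = 0.000155/0.000181 = 0.856.

85.6%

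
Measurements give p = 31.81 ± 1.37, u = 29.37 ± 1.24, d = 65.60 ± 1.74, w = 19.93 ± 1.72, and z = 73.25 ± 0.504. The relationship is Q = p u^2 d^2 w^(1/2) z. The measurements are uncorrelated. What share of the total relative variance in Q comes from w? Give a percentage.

(δQ/Q)² = (1·δp/p)² + (2·δu/u)² + (2·δd/d)² + (½·δw/w)² + (1·δz/z)²
  p term: (1×0.0431)² = 0.00185
  u term: (2×0.0422)² = 0.00713
  d term: (2×0.0265)² = 0.00281
  w term: (0.5×0.0863)² = 0.00186
  z term: (1×0.00688)² = 4.73e-05
Total = 0.0137. Share from w = 0.00186/0.0137 = 0.136.

13.6%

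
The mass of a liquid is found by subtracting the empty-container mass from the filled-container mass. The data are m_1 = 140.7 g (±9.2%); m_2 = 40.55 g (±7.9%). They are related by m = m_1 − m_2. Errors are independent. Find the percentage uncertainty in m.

13.3%

For a sum/difference, combine absolute errors in quadrature:
  (δm_1)² = 168;  (δm_2)² = 10.3
δm = √(178) = 13.3 g
m = 100.1 g, so δm/m = 13.3/100.1 = 0.133.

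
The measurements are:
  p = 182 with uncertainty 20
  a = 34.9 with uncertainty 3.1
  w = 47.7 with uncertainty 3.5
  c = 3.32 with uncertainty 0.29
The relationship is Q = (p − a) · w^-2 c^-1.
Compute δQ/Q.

0.219

Let u = p − a = 147. δu = √(δp² + δa²) = √(400 + 9.61) = 20.2, so δu/u = 0.138.
Q is then a monomial in u, w, c:
δQ/Q = √((δu/u)² + (-2·δw/w)² + (-1·δc/c)²) = √(0.0189 + 0.0215 + 0.00763) = 0.219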